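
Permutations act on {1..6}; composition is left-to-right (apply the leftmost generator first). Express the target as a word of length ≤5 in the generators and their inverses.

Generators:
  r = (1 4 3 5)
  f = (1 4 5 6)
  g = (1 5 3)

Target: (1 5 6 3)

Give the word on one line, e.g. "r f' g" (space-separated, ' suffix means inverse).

f' f' f' r' r'

  after f': (1 6 5 4)
  after f': (1 5)(4 6)
  after f': (1 4 5 6)
  after r': (3 4)(5 6)
  after r': (1 5 6 3)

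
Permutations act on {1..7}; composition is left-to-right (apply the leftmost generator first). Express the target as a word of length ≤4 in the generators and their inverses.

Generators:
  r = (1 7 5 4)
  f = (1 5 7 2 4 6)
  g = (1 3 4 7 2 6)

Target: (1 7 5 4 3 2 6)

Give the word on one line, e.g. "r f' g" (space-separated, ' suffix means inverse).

g' f f f

  after g': (1 6 2 7 4 3)
  after f: (3 5 7 6 4)
  after f: (1 5 2 4 3 7)
  after f: (1 7 5 4 3 2 6)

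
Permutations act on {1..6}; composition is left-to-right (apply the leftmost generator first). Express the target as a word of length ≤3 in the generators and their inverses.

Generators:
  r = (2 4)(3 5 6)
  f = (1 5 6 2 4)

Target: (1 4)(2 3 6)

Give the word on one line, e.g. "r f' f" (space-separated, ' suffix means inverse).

  after f': (1 4 2 6 5)
  after r: (1 2 3 5)
  after f: (1 4)(2 3 6)

f' r f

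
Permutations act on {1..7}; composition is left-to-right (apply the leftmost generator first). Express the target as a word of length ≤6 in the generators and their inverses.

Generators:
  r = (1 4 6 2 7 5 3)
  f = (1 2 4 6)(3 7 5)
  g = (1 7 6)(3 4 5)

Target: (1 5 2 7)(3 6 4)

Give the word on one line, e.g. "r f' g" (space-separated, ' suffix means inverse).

  after g: (1 7 6)(3 4 5)
  after g: (1 6 7)(3 5 4)
  after f': (1 4 5 2)(3 7 6)
  after g: (1 5 2 7)(3 6 4)

g g f' g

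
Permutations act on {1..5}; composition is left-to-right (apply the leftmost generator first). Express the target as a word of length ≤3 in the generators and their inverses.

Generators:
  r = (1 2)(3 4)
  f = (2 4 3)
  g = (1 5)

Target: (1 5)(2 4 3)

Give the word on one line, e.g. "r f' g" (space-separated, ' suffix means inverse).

  after f: (2 4 3)
  after g: (1 5)(2 4 3)

f g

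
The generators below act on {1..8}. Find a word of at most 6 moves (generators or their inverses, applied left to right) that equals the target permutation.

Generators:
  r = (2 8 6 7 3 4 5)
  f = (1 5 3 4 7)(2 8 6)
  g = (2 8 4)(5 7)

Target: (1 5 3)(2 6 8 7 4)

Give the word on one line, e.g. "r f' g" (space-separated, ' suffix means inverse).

r f f r r

  after r: (2 8 6 7 3 4 5)
  after f: (1 5 8 2 6)(3 7 4)
  after f: (1 3)(5 6)
  after r: (1 4 5 7 3)(2 8 6)
  after r: (1 5 3)(2 6 8 7 4)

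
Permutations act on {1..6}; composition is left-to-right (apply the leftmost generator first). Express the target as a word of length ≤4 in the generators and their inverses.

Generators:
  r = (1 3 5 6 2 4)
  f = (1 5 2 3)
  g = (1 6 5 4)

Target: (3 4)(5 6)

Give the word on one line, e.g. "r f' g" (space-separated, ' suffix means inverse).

  after g: (1 6 5 4)
  after r': (1 5 2 6 3)
  after r': (1 3 4 2 5 6)
  after f: (3 4)(5 6)

g r' r' f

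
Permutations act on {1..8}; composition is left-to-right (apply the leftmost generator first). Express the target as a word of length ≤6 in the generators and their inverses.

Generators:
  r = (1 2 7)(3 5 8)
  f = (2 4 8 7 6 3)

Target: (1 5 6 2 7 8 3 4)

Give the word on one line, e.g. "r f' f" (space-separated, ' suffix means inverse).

r r f' r r

  after r: (1 2 7)(3 5 8)
  after r: (1 7 2)(3 8 5)
  after f': (1 8 5 6 7 3 4 2)
  after r: (1 3 4 7 5 6)
  after r: (1 5 6 2 7 8 3 4)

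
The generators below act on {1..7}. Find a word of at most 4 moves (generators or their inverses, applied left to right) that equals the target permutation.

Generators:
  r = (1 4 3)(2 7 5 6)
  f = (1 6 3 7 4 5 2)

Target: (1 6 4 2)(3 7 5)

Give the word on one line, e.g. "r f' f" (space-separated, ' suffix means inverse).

  after r': (1 3 4)(2 6 5 7)
  after f': (1 6 4 2)(3 7 5)

r' f'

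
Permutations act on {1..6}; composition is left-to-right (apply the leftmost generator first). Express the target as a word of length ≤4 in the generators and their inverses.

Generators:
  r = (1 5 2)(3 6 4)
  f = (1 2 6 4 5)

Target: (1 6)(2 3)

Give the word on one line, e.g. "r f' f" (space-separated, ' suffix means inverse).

f r' f' f'

  after f: (1 2 6 4 5)
  after r': (1 5 2 3 4)
  after f': (1 4 5)(2 3 6)
  after f': (1 6)(2 3)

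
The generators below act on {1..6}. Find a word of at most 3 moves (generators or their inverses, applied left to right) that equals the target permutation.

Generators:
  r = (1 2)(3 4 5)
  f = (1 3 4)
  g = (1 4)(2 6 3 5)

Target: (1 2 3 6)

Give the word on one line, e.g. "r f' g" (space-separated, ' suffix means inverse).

  after g': (1 4)(2 5 3 6)
  after f: (2 5 4 3 6)
  after r: (1 2 3 6)

g' f r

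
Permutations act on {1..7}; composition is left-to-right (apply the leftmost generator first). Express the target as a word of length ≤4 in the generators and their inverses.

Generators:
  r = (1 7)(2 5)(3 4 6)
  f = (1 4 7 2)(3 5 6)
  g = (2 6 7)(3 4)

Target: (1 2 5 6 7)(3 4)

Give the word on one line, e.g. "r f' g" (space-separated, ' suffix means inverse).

  after r': (1 7)(2 5)(3 6 4)
  after r': (3 4 6)
  after r': (1 7)(2 5)
  after g: (1 2 5 6 7)(3 4)

r' r' r' g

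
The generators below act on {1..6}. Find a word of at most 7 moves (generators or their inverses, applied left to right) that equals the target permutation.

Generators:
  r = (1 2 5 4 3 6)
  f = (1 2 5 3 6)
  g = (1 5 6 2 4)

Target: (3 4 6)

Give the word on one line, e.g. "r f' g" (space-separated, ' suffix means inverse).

r' f r' g' g'

  after r': (1 6 3 4 5 2)
  after f: (3 4)
  after r': (1 6 3 5 2)
  after g': (1 5 6 3)(2 4)
  after g': (3 4 6)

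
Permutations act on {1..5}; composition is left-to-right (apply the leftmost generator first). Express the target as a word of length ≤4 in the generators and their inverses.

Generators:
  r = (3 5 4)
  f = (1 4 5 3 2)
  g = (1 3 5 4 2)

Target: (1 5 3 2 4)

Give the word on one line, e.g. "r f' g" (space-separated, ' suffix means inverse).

g r g r'

  after g: (1 3 5 4 2)
  after r: (1 5 3 4 2)
  after g: (1 4)(2 3)
  after r': (1 5 3 2 4)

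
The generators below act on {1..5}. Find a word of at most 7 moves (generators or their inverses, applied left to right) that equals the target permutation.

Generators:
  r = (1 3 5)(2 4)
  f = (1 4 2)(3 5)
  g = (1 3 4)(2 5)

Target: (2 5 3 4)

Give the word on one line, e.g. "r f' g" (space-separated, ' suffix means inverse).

r' g f g' f'

  after r': (1 5 3)(2 4)
  after g: (1 2)(4 5)
  after f: (2 4 3 5)
  after g': (1 4)(2 3)
  after f': (2 5 3 4)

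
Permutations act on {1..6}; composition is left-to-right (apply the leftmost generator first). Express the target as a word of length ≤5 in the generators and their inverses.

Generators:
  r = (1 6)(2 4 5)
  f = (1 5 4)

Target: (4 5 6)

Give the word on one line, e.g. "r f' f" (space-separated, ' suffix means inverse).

r' f r'

  after r': (1 6)(2 5 4)
  after f: (1 6 5)(2 4)
  after r': (4 5 6)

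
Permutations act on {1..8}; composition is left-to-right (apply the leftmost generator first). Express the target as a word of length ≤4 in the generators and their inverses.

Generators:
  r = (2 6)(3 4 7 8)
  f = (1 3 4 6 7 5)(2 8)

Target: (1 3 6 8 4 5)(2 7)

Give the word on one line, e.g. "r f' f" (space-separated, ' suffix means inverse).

  after r: (2 6)(3 4 7 8)
  after f: (1 3 6 8 4 5)(2 7)

r f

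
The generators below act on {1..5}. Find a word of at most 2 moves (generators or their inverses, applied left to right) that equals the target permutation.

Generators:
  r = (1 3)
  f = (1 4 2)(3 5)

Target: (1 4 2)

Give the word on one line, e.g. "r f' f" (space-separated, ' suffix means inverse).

  after f': (1 2 4)(3 5)
  after f': (1 4 2)

f' f'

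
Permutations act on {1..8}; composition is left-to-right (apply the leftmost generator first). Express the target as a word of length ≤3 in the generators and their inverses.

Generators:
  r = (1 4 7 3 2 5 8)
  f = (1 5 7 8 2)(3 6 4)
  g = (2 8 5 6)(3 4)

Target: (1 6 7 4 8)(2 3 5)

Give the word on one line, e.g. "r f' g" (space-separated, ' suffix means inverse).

  after g': (2 6 5 8)(3 4)
  after r: (1 4 2 6 8 5)(3 7)
  after f': (1 6 7 4 8)(2 3 5)

g' r f'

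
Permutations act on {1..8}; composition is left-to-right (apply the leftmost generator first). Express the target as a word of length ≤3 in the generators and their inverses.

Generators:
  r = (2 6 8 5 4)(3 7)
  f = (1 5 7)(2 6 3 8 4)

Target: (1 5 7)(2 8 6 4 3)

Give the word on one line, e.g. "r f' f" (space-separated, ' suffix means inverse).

  after f': (1 7 5)(2 4 8 3 6)
  after f': (1 5 7)(2 8 6 4 3)

f' f'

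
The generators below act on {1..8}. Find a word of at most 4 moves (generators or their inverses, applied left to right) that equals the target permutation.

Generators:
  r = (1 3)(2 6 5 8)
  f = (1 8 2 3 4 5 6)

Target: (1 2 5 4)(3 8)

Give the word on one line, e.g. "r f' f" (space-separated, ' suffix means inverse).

f' r'

  after f': (1 6 5 4 3 2 8)
  after r': (1 2 5 4)(3 8)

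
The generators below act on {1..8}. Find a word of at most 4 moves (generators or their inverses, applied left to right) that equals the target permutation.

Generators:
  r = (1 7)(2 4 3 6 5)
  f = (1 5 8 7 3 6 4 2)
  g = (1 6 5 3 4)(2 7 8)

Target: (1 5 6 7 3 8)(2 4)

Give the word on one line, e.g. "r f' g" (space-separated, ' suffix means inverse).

f' f' r' r'

  after f': (1 2 4 6 3 7 8 5)
  after f': (1 4 3 8)(2 6 7 5)
  after r': (1 2 3 8 7 6)
  after r': (1 5 6 7 3 8)(2 4)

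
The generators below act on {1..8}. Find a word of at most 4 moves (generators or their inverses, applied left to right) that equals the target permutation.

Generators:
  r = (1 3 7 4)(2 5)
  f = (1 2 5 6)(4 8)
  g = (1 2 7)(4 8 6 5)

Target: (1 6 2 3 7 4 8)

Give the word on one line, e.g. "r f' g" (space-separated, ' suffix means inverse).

f' r' r' r'

  after f': (1 6 5 2)(4 8)
  after r': (1 6 2 4 8 7 3)
  after r': (1 6 5 2 7)(3 4 8)
  after r': (1 6 2 3 7 4 8)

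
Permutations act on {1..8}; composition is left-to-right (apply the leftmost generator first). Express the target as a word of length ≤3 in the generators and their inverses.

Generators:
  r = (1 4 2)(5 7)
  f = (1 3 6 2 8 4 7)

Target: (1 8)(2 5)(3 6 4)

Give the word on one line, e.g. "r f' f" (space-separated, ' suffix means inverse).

r' f r'

  after r': (1 2 4)(5 7)
  after f: (1 8 4 3 6 2 7 5)
  after r': (1 8)(2 5)(3 6 4)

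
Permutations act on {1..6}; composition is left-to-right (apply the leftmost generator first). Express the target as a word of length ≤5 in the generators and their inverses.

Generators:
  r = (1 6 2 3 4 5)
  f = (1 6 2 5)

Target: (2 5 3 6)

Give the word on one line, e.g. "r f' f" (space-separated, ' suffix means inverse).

  after f': (1 5 2 6)
  after r': (1 4 3 2)(5 6)
  after f: (1 4 3 5 2 6)
  after r: (1 5 3)
  after f: (2 5 3 6)

f' r' f r f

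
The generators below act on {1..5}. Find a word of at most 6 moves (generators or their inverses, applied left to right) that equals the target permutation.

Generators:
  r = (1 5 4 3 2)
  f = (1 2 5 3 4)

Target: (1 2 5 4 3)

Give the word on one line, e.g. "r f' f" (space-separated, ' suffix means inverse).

  after r': (1 2 3 4 5)
  after f': (2 5 4)
  after f': (1 4)(3 5)
  after f': (1 3 2)
  after r: (1 2 5 4 3)

r' f' f' f' r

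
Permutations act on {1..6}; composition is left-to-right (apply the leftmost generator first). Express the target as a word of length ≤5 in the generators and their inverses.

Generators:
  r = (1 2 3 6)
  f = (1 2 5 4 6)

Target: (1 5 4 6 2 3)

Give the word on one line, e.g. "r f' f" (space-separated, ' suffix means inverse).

f' f' r' f'

  after f': (1 6 4 5 2)
  after f': (1 4 2 6 5)
  after r': (1 4)(2 3)(5 6)
  after f': (1 5 4 6 2 3)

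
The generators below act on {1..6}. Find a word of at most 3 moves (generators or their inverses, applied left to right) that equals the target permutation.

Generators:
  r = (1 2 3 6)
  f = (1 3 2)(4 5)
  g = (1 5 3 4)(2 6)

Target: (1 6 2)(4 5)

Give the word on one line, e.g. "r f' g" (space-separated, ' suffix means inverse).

r f r'

  after r: (1 2 3 6)
  after f: (3 6)(4 5)
  after r': (1 6 2)(4 5)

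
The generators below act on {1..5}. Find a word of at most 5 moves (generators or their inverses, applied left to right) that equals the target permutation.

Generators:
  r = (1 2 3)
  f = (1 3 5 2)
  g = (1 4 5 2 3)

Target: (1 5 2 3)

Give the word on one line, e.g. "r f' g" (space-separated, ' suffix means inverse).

  after r: (1 2 3)
  after r: (1 3 2)
  after f: (1 5 2 3)

r r f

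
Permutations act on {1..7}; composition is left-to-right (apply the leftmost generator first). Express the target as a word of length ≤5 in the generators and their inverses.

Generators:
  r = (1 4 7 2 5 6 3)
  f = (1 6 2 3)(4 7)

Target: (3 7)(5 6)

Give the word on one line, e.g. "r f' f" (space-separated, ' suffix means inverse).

  after r: (1 4 7 2 5 6 3)
  after f': (1 7 6 2 5)
  after f': (1 4 7)(2 5 3)
  after r': (3 7)(5 6)

r f' f' r'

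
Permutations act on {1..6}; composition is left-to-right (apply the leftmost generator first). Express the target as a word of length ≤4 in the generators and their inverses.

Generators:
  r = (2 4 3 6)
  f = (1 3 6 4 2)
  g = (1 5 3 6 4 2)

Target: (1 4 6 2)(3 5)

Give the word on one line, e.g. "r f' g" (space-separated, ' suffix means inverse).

g' r' f

  after g': (1 2 4 6 3 5)
  after r': (1 6 4 3 5)
  after f: (1 4 6 2)(3 5)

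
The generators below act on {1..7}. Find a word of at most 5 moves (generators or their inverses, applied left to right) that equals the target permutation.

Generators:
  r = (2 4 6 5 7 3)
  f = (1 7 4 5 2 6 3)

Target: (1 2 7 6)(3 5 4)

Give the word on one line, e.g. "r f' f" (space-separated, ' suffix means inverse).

f f r'

  after f: (1 7 4 5 2 6 3)
  after f: (1 4 2 3 7 5 6)
  after r': (1 2 7 6)(3 5 4)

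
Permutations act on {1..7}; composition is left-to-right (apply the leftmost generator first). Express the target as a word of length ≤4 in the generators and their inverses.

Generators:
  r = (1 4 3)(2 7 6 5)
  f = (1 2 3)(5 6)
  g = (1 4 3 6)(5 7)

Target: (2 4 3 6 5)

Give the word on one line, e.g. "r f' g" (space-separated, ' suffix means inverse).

g f r'

  after g: (1 4 3 6)(5 7)
  after f: (1 4)(2 3 5 7 6)
  after r': (2 4 3 6 5)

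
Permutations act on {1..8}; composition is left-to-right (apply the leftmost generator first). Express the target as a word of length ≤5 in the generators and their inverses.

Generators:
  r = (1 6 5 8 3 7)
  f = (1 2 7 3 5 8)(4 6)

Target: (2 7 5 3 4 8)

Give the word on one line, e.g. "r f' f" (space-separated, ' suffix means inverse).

  after f: (1 2 7 3 5 8)(4 6)
  after r': (1 2 3 6 4)(7 8)
  after f': (2 7 5 3 4 8)

f r' f'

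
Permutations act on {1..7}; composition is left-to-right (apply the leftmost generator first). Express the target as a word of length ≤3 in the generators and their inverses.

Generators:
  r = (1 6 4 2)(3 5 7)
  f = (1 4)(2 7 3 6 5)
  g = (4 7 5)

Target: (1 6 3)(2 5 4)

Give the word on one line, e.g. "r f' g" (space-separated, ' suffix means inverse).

  after f: (1 4)(2 7 3 6 5)
  after r': (1 6 3)(2 5 4)

f r'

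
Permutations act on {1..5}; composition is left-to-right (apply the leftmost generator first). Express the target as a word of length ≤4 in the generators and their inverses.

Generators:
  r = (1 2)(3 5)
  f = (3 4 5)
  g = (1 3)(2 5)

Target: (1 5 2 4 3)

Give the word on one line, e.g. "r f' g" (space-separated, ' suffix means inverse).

g f'

  after g: (1 3)(2 5)
  after f': (1 5 2 4 3)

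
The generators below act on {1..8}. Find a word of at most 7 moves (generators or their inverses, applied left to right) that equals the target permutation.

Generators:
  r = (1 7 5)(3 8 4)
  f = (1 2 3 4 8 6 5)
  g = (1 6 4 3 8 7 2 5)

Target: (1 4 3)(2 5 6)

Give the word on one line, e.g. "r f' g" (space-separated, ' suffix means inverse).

r g' r g r'

  after r: (1 7 5)(3 8 4)
  after g': (1 8 6)(2 7)
  after r: (1 4 3 8 6 7 2 5)
  after g: (1 3 7 5 6 2)(4 8)
  after r': (1 4 3)(2 5 6)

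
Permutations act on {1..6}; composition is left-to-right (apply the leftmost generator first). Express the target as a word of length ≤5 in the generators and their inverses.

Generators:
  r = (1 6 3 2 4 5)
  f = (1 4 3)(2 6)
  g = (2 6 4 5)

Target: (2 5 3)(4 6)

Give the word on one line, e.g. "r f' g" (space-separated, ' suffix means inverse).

  after r: (1 6 3 2 4 5)
  after g: (1 4 2 5)(3 6)
  after f': (2 5 3)(4 6)

r g f'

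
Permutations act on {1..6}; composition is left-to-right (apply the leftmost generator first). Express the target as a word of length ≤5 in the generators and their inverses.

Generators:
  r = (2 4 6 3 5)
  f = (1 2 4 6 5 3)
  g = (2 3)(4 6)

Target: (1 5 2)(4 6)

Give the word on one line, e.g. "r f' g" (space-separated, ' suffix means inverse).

f' g' r'

  after f': (1 3 5 6 4 2)
  after g': (1 2)(3 5 4)
  after r': (1 5 2)(4 6)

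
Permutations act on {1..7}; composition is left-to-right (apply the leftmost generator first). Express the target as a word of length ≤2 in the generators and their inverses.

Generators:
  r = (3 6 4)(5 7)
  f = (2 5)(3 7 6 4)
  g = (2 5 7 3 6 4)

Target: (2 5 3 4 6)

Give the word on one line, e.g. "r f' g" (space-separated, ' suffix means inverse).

  after r: (3 6 4)(5 7)
  after g: (2 5 3 4 6)

r g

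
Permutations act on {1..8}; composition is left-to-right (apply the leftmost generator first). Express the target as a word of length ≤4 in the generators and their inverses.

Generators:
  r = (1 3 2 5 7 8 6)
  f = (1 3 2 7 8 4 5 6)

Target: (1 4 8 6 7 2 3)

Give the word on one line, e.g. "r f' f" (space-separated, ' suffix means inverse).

f' r' f

  after f': (1 6 5 4 8 7 2 3)
  after r': (1 8 5 4 7 3 6 2)
  after f: (1 4 8 6 7 2 3)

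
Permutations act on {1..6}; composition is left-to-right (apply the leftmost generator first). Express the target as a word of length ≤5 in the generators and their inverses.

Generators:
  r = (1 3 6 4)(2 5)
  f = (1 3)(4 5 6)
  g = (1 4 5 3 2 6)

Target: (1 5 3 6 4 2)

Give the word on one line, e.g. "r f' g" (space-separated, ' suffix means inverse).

f' g' f f f

  after f': (1 3)(4 6 5)
  after g': (1 5)(2 3 6 4)
  after f: (1 6 5 3 4 2)
  after f: (1 4 2 3 5)
  after f: (1 5 3 6 4 2)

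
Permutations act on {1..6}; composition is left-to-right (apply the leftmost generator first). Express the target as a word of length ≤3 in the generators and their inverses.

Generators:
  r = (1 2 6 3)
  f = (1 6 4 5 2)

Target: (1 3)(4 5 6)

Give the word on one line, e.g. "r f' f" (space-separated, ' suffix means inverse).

  after f: (1 6 4 5 2)
  after r: (1 3)(4 5 6)

f r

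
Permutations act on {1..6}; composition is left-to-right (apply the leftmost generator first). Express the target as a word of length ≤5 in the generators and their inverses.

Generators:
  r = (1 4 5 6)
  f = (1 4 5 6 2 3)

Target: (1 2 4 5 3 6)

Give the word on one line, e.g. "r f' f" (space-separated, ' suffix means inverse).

f' r' f'

  after f': (1 3 2 6 5 4)
  after r': (1 3 2 5)(4 6)
  after f': (1 2 4 5 3 6)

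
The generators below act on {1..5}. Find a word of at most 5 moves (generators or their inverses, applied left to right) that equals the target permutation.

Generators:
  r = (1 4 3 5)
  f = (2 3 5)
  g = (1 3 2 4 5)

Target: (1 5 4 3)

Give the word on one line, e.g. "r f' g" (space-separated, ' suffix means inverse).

g' g' g' r' f'

  after g': (1 5 4 2 3)
  after g': (1 4 3 5 2)
  after g': (1 2 5 3 4)
  after r': (1 2 3)(4 5)
  after f': (1 5 4 3)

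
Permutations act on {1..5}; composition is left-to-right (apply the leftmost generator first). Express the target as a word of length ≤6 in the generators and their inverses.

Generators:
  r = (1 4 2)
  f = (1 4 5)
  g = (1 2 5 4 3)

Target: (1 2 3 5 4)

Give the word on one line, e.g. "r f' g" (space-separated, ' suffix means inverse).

  after g': (1 3 4 5 2)
  after f': (1 3)(2 5)
  after g': (1 4 5)
  after g': (1 5 3 4 2)
  after g': (1 2 3 5 4)

g' f' g' g' g'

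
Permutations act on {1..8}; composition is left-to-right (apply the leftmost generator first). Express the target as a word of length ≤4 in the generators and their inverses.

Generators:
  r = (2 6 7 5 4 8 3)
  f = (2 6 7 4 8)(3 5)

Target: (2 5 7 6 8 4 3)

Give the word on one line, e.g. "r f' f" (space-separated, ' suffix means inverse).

  after f: (2 6 7 4 8)(3 5)
  after r': (3 7 5 8)
  after r': (2 3 6)(4 5)
  after f': (2 5 7 6 8 4 3)

f r' r' f'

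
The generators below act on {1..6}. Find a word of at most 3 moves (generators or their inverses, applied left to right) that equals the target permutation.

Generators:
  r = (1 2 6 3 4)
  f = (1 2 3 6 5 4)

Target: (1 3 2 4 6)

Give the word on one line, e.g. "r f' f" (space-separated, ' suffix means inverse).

  after r: (1 2 6 3 4)
  after r: (1 6 4 2 3)
  after r: (1 3 2 4 6)

r r r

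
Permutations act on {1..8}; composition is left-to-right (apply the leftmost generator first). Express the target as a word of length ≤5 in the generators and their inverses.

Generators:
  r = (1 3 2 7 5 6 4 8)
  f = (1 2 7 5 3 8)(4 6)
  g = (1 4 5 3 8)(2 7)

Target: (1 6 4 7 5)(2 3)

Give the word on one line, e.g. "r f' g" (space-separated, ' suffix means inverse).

f' r' f'

  after f': (1 8 3 5 7 2)(4 6)
  after r': (1 4 5 2 8)(3 7)
  after f': (1 6 4 7 5)(2 3)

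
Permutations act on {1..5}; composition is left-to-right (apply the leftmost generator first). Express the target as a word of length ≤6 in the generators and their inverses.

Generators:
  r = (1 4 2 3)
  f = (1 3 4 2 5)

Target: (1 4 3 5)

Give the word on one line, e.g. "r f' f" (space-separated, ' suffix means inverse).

f f f r'

  after f: (1 3 4 2 5)
  after f: (1 4 5 3 2)
  after f: (1 2 3 5 4)
  after r': (1 4 3 5)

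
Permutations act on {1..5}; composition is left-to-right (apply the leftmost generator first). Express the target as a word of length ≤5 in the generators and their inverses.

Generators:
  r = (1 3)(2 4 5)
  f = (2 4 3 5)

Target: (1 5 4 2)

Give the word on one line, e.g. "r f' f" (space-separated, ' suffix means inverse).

r' f' r

  after r': (1 3)(2 5 4)
  after f': (1 4 5 2 3)
  after r: (1 5 4 2)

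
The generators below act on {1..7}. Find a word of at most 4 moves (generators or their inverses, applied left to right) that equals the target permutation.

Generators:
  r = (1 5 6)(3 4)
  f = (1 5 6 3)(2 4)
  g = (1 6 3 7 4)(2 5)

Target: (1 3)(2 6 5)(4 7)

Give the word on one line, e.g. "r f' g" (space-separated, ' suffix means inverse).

g' r

  after g': (1 4 7 3 6)(2 5)
  after r: (1 3)(2 6 5)(4 7)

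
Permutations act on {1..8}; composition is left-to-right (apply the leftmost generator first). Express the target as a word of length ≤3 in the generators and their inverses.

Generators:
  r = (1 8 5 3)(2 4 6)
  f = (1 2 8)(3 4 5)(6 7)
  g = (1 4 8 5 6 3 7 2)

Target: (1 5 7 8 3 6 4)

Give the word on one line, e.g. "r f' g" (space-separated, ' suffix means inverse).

g f

  after g: (1 4 8 5 6 3 7 2)
  after f: (1 5 7 8 3 6 4)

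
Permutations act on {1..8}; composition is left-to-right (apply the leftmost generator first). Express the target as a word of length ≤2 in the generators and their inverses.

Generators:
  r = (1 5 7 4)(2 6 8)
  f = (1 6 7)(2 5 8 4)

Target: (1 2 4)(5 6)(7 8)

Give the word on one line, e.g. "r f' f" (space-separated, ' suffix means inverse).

r' f

  after r': (1 4 7 5)(2 8 6)
  after f: (1 2 4)(5 6)(7 8)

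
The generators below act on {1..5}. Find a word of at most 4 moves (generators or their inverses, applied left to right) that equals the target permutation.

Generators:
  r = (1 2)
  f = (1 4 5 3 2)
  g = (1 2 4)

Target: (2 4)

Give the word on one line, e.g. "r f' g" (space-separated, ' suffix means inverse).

  after g': (1 4 2)
  after g': (1 2 4)
  after r': (2 4)

g' g' r'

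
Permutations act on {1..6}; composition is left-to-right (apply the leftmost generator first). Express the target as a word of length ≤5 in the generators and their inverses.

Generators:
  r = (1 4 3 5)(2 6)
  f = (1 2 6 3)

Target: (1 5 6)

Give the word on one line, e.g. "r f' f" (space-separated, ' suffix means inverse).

f r f r

  after f: (1 2 6 3)
  after r: (1 6 5)(3 4)
  after f: (1 3 4)(2 6 5)
  after r: (1 5 6)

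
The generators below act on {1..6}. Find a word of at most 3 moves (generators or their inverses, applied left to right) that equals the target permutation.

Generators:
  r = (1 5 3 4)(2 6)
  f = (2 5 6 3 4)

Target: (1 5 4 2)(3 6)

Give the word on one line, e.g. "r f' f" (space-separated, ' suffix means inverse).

r' f' r'

  after r': (1 4 3 5)(2 6)
  after f': (1 3 2 5)(4 6)
  after r': (1 5 4 2)(3 6)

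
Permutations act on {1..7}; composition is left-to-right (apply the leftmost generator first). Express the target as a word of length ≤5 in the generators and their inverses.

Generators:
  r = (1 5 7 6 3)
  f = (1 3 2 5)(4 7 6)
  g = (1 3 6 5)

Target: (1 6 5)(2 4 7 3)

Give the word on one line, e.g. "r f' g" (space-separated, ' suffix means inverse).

  after r: (1 5 7 6 3)
  after g': (1 6)(3 5 7)
  after f: (1 4 7 2 5 6 3)
  after r: (1 4 6)(2 7)(3 5)
  after f': (1 6 5)(2 4 7 3)

r g' f r f'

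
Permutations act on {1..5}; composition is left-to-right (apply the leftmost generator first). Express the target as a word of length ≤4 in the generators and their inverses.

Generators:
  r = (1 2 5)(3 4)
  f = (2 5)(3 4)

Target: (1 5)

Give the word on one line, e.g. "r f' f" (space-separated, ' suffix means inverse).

  after r: (1 2 5)(3 4)
  after r: (1 5 2)
  after f: (1 2)(3 4)
  after r: (1 5)

r r f r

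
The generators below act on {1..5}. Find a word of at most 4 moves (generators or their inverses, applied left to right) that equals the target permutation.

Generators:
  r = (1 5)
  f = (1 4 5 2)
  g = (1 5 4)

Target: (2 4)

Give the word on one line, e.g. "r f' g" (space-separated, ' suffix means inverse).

f' f' r

  after f': (1 2 5 4)
  after f': (1 5)(2 4)
  after r: (2 4)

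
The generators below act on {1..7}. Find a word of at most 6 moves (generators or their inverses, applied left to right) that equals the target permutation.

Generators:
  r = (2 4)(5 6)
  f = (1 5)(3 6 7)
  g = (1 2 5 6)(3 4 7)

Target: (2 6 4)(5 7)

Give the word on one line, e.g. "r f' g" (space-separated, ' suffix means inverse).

  after g': (1 6 5 2)(3 7 4)
  after r': (1 5 4 3 7 2)
  after g': (1 2 6 5 3 4 7)
  after g': (2 5 7 6)
  after r': (2 6 4)(5 7)

g' r' g' g' r'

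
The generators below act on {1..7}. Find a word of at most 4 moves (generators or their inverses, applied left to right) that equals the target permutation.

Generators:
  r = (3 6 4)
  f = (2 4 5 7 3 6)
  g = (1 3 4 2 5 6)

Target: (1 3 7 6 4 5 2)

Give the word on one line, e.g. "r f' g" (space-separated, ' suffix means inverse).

f' g

  after f': (2 6 3 7 5 4)
  after g: (1 3 7 6 4 5 2)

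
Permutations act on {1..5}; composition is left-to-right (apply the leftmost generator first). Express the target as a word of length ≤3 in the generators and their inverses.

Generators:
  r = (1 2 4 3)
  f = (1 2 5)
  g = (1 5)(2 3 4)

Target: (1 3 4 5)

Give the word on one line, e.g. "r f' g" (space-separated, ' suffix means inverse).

  after r': (1 3 4 2)
  after f: (1 3 4 5)

r' f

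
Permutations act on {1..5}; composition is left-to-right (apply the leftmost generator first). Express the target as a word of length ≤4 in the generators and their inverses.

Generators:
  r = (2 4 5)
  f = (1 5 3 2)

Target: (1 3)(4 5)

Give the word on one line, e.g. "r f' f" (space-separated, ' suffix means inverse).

  after r': (2 5 4)
  after f': (1 2)(3 5 4)
  after f': (1 3)(4 5)

r' f' f'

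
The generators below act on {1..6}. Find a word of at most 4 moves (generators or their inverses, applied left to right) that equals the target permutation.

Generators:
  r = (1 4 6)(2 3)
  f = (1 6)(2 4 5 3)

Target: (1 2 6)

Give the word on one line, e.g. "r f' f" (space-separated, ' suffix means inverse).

  after f: (1 6)(2 4 5 3)
  after r: (2 6 4 5)
  after r: (1 4 5 3 2)
  after f': (1 2 6)

f r r f'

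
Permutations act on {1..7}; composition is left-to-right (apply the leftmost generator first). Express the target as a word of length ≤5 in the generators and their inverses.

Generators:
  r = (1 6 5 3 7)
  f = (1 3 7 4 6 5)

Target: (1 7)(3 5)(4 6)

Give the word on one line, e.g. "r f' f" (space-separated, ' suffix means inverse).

f' r r

  after f': (1 5 6 4 7 3)
  after r: (1 3 6 4)
  after r: (1 7)(3 5)(4 6)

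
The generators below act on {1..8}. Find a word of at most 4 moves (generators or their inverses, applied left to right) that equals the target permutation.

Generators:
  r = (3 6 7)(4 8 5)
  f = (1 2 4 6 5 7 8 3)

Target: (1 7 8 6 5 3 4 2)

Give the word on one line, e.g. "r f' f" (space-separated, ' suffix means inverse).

  after f': (1 3 8 7 5 6 4 2)
  after r': (1 7 8 6 5 3 4 2)

f' r'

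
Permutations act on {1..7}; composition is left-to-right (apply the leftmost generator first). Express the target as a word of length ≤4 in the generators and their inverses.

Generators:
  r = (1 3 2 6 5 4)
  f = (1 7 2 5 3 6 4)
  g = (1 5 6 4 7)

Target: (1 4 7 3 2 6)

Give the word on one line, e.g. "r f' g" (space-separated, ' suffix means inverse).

  after g: (1 5 6 4 7)
  after r: (1 4 7 3 2 6)

g r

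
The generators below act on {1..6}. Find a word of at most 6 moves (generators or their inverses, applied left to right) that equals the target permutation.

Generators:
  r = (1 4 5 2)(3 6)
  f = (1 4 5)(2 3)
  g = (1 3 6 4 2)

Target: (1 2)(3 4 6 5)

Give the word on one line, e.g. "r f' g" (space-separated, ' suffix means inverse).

r f' r f' g'

  after r: (1 4 5 2)(3 6)
  after f': (2 5 3 6)
  after r: (1 4 5 6)
  after f': (2 3)(5 6)
  after g': (1 2)(3 4 6 5)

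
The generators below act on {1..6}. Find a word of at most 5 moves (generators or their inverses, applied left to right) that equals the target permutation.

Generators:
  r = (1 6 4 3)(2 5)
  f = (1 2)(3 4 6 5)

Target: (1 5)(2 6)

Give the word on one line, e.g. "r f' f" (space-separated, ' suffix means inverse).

r' f f f

  after r': (1 3 4 6)(2 5)
  after f: (1 4 5)(2 3 6)
  after f: (1 6)(2 4 3 5)
  after f: (1 5)(2 6)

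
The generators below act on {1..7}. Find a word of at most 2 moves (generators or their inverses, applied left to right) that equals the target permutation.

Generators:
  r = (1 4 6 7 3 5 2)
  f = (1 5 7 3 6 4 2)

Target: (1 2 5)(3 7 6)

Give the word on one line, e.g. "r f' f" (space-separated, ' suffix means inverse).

  after r: (1 4 6 7 3 5 2)
  after f: (1 2 5)(3 7 6)

r f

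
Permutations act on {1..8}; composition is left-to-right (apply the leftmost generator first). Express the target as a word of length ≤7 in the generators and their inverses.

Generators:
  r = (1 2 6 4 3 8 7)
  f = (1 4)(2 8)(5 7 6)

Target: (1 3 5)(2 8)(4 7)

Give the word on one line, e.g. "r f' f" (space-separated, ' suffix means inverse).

  after r: (1 2 6 4 3 8 7)
  after r: (1 6 3 7 2 4 8)
  after f': (1 7 8 4 2)(3 5 6)
  after r': (1 8 6 4)(2 7 3 5)
  after r': (1 3 5)(2 8)(4 7)

r r f' r' r'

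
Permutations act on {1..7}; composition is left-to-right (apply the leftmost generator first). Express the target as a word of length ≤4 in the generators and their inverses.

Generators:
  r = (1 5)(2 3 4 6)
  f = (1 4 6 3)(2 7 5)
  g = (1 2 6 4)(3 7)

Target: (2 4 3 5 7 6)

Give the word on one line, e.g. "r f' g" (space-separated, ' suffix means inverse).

  after r: (1 5)(2 3 4 6)
  after r: (2 4)(3 6)
  after g': (1 4)(2 6 7 3)
  after f': (2 4 3 5 7 6)

r r g' f'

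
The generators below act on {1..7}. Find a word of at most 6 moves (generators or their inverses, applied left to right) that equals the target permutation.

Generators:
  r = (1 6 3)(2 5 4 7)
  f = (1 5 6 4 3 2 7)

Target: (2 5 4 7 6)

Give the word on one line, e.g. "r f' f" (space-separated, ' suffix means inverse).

f' r r f'

  after f': (1 7 2 3 4 6 5)
  after r: (1 2)(3 7 5 6 4)
  after r: (1 5 3 2 6 7 4)
  after f': (2 5 4 7 6)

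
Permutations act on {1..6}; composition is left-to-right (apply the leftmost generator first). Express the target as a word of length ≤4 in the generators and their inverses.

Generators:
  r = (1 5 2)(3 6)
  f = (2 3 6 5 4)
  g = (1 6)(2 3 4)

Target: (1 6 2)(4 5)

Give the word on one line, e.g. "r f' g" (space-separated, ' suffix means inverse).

  after r: (1 5 2)(3 6)
  after f': (1 6 2)(4 5)

r f'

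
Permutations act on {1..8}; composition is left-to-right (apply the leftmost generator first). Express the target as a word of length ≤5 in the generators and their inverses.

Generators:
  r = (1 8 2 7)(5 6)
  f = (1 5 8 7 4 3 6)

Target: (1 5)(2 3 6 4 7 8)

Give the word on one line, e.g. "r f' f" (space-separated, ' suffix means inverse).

r' f f f r'

  after r': (1 7 2 8)(5 6)
  after f: (1 4 3 6 8 5)(2 7)
  after f: (1 3)(2 4 6 7)
  after f: (1 6 4)(2 3 5 8 7)
  after r': (1 5)(2 3 6 4 7 8)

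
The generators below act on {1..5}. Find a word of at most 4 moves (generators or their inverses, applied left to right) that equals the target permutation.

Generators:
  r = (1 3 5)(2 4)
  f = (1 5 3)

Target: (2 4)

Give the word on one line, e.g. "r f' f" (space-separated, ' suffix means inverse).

  after f: (1 5 3)
  after r: (2 4)

f r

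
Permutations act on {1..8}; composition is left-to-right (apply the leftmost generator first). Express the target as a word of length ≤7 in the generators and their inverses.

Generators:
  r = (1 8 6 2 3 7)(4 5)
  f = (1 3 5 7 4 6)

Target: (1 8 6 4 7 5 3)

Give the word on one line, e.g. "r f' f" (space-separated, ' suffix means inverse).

  after r: (1 8 6 2 3 7)(4 5)
  after f: (1 8)(2 5 6)(3 4 7)
  after r: (1 6 3 5 2 4)
  after f: (2 6 5)(3 7 4)
  after r: (1 8 6 4 7 5 3)

r f r f r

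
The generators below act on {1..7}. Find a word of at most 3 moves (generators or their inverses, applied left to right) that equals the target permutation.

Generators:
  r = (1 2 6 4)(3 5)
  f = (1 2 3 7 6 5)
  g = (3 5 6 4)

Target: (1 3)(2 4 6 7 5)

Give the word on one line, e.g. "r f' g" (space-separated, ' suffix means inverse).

f' r'

  after f': (1 5 6 7 3 2)
  after r': (1 3)(2 4 6 7 5)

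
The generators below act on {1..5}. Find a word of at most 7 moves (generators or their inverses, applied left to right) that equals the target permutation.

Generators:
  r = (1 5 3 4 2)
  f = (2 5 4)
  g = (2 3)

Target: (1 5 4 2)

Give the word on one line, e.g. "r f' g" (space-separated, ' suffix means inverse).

g r r r f'

  after g: (2 3)
  after r: (1 5 3)(2 4)
  after r: (1 3 5 4)
  after r: (1 4 5 2)
  after f': (1 5 4 2)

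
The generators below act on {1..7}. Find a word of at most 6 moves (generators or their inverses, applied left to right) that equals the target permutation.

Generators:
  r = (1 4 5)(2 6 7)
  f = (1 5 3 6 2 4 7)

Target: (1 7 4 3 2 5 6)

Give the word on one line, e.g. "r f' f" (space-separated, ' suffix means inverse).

f' r f' r

  after f': (1 7 4 2 6 3 5)
  after r: (1 2 7 5 4 6 3)
  after f': (1 6 5 2 4 3 7)
  after r: (1 7 4 3 2 5 6)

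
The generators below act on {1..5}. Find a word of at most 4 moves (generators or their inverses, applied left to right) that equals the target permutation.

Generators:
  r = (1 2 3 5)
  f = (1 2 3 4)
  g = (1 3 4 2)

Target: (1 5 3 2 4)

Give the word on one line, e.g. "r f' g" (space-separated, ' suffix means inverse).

r f' r' f'

  after r: (1 2 3 5)
  after f': (3 5 4)
  after r': (1 5 4 2)
  after f': (1 5 3 2 4)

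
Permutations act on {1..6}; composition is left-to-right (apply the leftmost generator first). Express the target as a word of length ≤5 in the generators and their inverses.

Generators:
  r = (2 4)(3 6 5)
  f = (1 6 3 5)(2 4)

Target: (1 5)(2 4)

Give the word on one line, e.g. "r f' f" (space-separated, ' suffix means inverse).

  after r: (2 4)(3 6 5)
  after r: (3 5 6)
  after f': (1 5)(2 4)

r r f'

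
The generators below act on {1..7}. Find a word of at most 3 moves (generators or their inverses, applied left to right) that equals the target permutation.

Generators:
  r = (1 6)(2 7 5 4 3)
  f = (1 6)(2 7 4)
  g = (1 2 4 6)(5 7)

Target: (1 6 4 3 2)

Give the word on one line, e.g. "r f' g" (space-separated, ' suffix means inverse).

  after r: (1 6)(2 7 5 4 3)
  after f': (3 4)(5 7)
  after g': (1 6 4 3 2)

r f' g'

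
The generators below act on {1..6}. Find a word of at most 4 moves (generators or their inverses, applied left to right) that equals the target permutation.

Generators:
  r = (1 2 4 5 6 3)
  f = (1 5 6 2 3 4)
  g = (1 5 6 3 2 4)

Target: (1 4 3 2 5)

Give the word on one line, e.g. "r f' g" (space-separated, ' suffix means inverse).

  after r': (1 3 6 5 4 2)
  after f: (1 4 3 2 5)

r' f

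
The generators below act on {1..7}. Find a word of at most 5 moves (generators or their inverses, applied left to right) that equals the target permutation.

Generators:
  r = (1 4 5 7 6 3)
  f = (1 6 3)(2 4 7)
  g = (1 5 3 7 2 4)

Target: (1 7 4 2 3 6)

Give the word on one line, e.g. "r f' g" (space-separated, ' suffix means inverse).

  after g': (1 4 2 7 3 5)
  after g': (1 2 3)(4 7 5)
  after r': (1 2 6 7 4 5)
  after r': (1 2 7)(3 6 5)
  after g': (1 7 4 2 3 6)

g' g' r' r' g'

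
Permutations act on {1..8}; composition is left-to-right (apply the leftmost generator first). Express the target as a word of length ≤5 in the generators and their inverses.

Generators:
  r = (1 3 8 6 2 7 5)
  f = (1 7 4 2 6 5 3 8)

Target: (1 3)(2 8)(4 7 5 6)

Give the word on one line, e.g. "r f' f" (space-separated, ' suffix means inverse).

  after r: (1 3 8 6 2 7 5)
  after r: (1 8 2 5 3 6 7)
  after f: (2 3 5 8 6 4)
  after r: (1 3)(2 8)(4 7 5 6)

r r f r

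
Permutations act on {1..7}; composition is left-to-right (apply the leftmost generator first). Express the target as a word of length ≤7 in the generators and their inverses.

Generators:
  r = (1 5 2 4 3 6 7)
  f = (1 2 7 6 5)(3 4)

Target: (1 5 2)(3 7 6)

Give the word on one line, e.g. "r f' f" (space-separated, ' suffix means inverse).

  after r': (1 7 6 3 4 2 5)
  after r': (1 6 4 5 7 3 2)
  after f: (1 5 6 3 7 4)
  after f: (2 7 3 6 4)
  after r: (1 5 2)(3 7 6)

r' r' f f r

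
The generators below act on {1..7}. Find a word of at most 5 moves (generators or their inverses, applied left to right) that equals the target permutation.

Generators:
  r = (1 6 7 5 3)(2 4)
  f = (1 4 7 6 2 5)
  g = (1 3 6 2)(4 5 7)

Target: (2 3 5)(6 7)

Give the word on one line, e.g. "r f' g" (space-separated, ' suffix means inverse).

  after g: (1 3 6 2)(4 5 7)
  after f': (1 3 7)(2 5 4)
  after r: (2 3 5)(6 7)

g f' r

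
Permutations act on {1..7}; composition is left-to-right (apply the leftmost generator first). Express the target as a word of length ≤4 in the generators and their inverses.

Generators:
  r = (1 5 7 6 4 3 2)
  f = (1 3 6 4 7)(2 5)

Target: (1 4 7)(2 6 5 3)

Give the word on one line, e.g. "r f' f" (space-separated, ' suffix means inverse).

  after f': (1 7 4 6 3)(2 5)
  after f': (1 4 3 7 6)
  after r': (1 6 2 3 5)
  after f: (1 4 7)(2 6 5 3)

f' f' r' f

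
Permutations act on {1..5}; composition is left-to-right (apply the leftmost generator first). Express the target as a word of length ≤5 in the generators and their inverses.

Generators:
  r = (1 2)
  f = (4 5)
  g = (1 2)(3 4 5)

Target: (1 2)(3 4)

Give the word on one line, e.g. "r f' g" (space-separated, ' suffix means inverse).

r' f g' g'

  after r': (1 2)
  after f: (1 2)(4 5)
  after g': (3 5)
  after g': (1 2)(3 4)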